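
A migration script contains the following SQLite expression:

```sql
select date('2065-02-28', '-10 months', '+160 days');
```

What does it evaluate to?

2064-10-05

Adding -10 months to 2065-02-28 gives 2064-04-28.
Applying '+160 days' to 2064-04-28: counting 160 days forward gives 2064-10-05.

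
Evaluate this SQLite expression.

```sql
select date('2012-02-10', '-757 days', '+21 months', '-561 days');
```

2010-04-01

Applying '-757 days' to 2012-02-10: counting 757 days back gives 2010-01-14.
Adding +21 months to 2010-01-14 gives 2011-10-14.
Applying '-561 days' to 2011-10-14: counting 561 days back gives 2010-04-01.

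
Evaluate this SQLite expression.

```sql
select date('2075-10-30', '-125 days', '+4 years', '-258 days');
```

2078-10-12

Applying '-125 days' to 2075-10-30: counting 125 days back gives 2075-06-27.
Adding +4 years to 2075-06-27 gives 2079-06-27.
Applying '-258 days' to 2079-06-27: counting 258 days back gives 2078-10-12.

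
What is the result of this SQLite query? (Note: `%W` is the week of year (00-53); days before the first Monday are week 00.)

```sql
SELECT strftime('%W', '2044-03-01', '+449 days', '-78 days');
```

First apply '+449 days', '-78 days': 2044-03-01 → 2045-03-07.
2045-03-07 is a Tuesday. SQLite's %W counts Mondays since the year started; the result is 10.

10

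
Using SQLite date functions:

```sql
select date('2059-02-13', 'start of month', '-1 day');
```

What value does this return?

`start of month` rewinds 2059-02-13 to 2059-02-01.
Going back 1 day from 2059-02-01 reaches 2059-01-31 (last day of January, 31 days).

2059-01-31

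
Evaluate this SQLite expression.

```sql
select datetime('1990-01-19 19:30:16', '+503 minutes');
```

503 minutes = 8h 23m; +503 minutes from 1990-01-19 19:30:16 is 1990-01-20 03:53:16 (crosses midnight).

1990-01-20 03:53:16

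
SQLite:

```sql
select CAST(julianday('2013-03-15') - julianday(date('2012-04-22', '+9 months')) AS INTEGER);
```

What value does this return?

52

Adding +9 months to 2012-04-22 gives 2013-01-22.
9 days remain in January 2013 after the 22nd (31 − 22).
February 2013: 28 days.
Then 15 days into March 2013.
Total: 9 + 28 + 15 = 52.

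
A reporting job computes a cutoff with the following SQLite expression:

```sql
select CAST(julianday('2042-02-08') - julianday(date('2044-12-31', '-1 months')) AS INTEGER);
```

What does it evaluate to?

Adding -1 month to 2044-12-31 targets 2044-11-31. November 2044 has only 30 days, so SQLite normalizes the 1-day overflow forward to 2044-12-01.
20 days remain in February 2042 after the 8th (28 − 8).
Full months from March 2042 through November 2044 contribute their day counts.
Then 1 day into December 2044.
Total: 20 + 31 + 30 + 31 + 30 + 31 + 31 + 30 + 31 + 30 + 31 + 31 + 28 + 31 + 30 + 31 + 30 + 31 + 31 + 30 + 31 + 30 + 31 + 31 + 29 + 31 + 30 + 31 + 30 + 31 + 31 + 30 + 31 + 30 + 1 = 1027.
The subtraction is earlier − later, so the result is −1027 → -1027.

-1027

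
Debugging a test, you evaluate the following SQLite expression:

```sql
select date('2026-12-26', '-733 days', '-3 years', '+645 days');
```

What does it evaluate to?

Applying '-733 days' to 2026-12-26: counting 733 days back gives 2024-12-23.
Adding -3 years to 2024-12-23 gives 2021-12-23.
Applying '+645 days' to 2021-12-23: counting 645 days forward gives 2023-09-29.

2023-09-29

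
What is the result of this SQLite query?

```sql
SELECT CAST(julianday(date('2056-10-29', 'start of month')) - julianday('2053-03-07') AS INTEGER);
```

1304

`start of month` rewinds 2056-10-29 to 2056-10-01.
24 days remain in March 2053 after the 7th (31 − 7).
Full months from April 2053 through September 2056 contribute their day counts.
Then 1 day into October 2056.
Total: 24 + 30 + 31 + 30 + 31 + 31 + 30 + 31 + 30 + 31 + 31 + 28 + 31 + 30 + 31 + 30 + 31 + 31 + 30 + 31 + 30 + 31 + 31 + 28 + 31 + 30 + 31 + 30 + 31 + 31 + 30 + 31 + 30 + 31 + 31 + 29 + 31 + 30 + 31 + 30 + 31 + 31 + 30 + 1 = 1304.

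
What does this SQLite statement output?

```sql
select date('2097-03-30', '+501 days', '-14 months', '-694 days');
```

2095-07-20

Applying '+501 days' to 2097-03-30: counting 501 days forward gives 2098-08-13.
Adding -14 months to 2098-08-13 gives 2097-06-13.
Applying '-694 days' to 2097-06-13: counting 694 days back gives 2095-07-20.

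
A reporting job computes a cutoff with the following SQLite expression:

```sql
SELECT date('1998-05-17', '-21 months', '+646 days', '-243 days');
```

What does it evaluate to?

1997-09-24

Adding -21 months to 1998-05-17 gives 1996-08-17.
Applying '+646 days' to 1996-08-17: counting 646 days forward gives 1998-05-25.
Applying '-243 days' to 1998-05-25: counting 243 days back gives 1997-09-24.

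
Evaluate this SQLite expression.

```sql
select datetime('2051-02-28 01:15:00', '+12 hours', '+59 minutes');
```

2051-02-28 14:14:00

+12 hours from 2051-02-28 01:15:00 is 2051-02-28 13:15:00.
+59 minutes from 2051-02-28 13:15:00 is 2051-02-28 14:14:00.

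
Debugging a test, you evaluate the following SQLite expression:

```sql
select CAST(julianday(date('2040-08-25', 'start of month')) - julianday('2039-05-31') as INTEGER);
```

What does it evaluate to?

`start of month` rewinds 2040-08-25 to 2040-08-01.
0 days remain in May 2039 after the 31st (31 − 31).
Full months from June 2039 through July 2040 contribute their day counts.
Then 1 day into August 2040.
Total: 0 + 30 + 31 + 31 + 30 + 31 + 30 + 31 + 31 + 29 + 31 + 30 + 31 + 30 + 31 + 1 = 428.

428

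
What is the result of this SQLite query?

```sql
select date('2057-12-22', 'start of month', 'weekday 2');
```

`start of month` rewinds 2057-12-22 to 2057-12-01.
`weekday 2` advances to the next Tuesday; 2057-12-01 is a Saturday, so it moves forward to 2057-12-04.

2057-12-04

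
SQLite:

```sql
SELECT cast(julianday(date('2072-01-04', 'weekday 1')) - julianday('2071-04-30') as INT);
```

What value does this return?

`weekday 1` advances to the next Monday; 2072-01-04 is already a Monday, so it stays at 2072-01-04.
0 days remain in April 2071 after the 30th (30 − 30).
Full months from May 2071 through December 2071 contribute their day counts.
Then 4 days into January 2072.
Total: 0 + 31 + 30 + 31 + 31 + 30 + 31 + 30 + 31 + 4 = 249.

249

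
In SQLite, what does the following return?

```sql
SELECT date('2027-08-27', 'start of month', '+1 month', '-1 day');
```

`start of month` rewinds 2027-08-27 to 2027-08-01.
Adding +1 month to 2027-08-01 gives 2027-09-01.
Going back 1 day from 2027-09-01 reaches 2027-08-31 (last day of August, 31 days).

2027-08-31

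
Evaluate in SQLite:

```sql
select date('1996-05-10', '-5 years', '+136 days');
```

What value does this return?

Adding -5 years to 1996-05-10 gives 1991-05-10.
Applying '+136 days' to 1991-05-10: counting 136 days forward gives 1991-09-23.

1991-09-23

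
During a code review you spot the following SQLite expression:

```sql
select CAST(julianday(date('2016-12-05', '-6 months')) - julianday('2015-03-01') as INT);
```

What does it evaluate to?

Adding -6 months to 2016-12-05 gives 2016-06-05.
30 days remain in March 2015 after the 1st (31 − 1).
Full months from April 2015 through May 2016 contribute their day counts.
Then 5 days into June 2016.
Total: 30 + 30 + 31 + 30 + 31 + 31 + 30 + 31 + 30 + 31 + 31 + 29 + 31 + 30 + 31 + 5 = 462.

462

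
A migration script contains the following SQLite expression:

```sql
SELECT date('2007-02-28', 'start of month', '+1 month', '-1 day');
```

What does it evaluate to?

`start of month` rewinds 2007-02-28 to 2007-02-01.
Adding +1 month to 2007-02-01 gives 2007-03-01.
Going back 1 day from 2007-03-01 reaches 2007-02-28 (last day of February, 28 days).

2007-02-28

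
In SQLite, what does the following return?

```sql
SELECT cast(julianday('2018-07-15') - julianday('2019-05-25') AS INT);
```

-314

16 days remain in July 2018 after the 15th (31 − 15).
Full months from August 2018 through April 2019 contribute their day counts.
Then 25 days into May 2019.
Total: 16 + 31 + 30 + 31 + 30 + 31 + 31 + 28 + 31 + 30 + 25 = 314.
The subtraction is earlier − later, so the result is −314 → -314.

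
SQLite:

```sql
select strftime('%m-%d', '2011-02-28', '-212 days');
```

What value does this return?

First apply '-212 days': 2011-02-28 → 2010-07-31.
`%m-%d` extracts the month-day: 07-31.

07-31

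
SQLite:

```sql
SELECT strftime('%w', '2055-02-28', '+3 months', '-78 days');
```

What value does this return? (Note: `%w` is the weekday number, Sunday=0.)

First apply '+3 months', '-78 days': 2055-02-28 → 2055-03-11.
2055-03-11 is a Thursday; with Sunday=0 that is 4.

4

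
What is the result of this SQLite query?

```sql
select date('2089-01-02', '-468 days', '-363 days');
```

Applying '-468 days' to 2089-01-02: counting 468 days back gives 2087-09-22.
Applying '-363 days' to 2087-09-22: counting 363 days back gives 2086-09-24.

2086-09-24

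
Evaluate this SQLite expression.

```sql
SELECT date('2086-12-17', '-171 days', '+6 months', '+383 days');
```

Applying '-171 days' to 2086-12-17: counting 171 days back gives 2086-06-29.
Adding +6 months to 2086-06-29 gives 2086-12-29.
Applying '+383 days' to 2086-12-29: counting 383 days forward gives 2088-01-16.

2088-01-16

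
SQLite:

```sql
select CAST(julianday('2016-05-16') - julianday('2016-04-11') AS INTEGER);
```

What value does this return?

35

19 days remain in April 2016 after the 11th (30 − 11).
Then 16 days into May 2016.
Total: 19 + 16 = 35.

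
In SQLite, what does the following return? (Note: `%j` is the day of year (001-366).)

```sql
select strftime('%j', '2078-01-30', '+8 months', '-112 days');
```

First apply '+8 months', '-112 days': 2078-01-30 → 2078-06-10.
Day-of-year for 2078-06-10: days since 2078-01-01 inclusive = 161, zero-padded to 161.

161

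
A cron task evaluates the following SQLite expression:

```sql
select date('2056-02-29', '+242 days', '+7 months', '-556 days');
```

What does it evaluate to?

2055-11-19

Applying '+242 days' to 2056-02-29: counting 242 days forward gives 2056-10-28.
Adding +7 months to 2056-10-28 gives 2057-05-28.
Applying '-556 days' to 2057-05-28: counting 556 days back gives 2055-11-19.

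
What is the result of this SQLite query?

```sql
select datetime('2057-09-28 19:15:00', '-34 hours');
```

-34 hours from 2057-09-28 19:15:00 is 2057-09-27 09:15:00 (crosses midnight).

2057-09-27 09:15:00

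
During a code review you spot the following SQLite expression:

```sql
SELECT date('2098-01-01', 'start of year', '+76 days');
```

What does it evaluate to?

2098-03-18

`start of year` rewinds 2098-01-01 to 2098-01-01.
Applying '+76 days' to 2098-01-01: counting 76 days forward gives 2098-03-18.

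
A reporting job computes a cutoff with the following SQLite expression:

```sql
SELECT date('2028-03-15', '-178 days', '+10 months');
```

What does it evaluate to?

2028-07-19

Applying '-178 days' to 2028-03-15: counting 178 days back gives 2027-09-19.
Adding +10 months to 2027-09-19 gives 2028-07-19.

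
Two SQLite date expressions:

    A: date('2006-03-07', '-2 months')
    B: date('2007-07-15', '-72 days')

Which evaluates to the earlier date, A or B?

A = 2006-01-07.
B = 2007-05-04.
A is earlier.

A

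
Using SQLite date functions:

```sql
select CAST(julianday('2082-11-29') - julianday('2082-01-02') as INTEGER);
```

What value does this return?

29 days remain in January 2082 after the 2nd (31 − 2).
Full months from February 2082 through October 2082 contribute their day counts.
Then 29 days into November 2082.
Total: 29 + 28 + 31 + 30 + 31 + 30 + 31 + 31 + 30 + 31 + 29 = 331.

331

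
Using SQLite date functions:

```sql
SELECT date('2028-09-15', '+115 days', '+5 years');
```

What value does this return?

2034-01-08

Applying '+115 days' to 2028-09-15: counting 115 days forward gives 2029-01-08.
Adding +5 years to 2029-01-08 gives 2034-01-08.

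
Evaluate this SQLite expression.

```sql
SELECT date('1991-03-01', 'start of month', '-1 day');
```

1991-02-28

`start of month` rewinds 1991-03-01 to 1991-03-01.
Going back 1 day from 1991-03-01 reaches 1991-02-28 (last day of February, 28 days).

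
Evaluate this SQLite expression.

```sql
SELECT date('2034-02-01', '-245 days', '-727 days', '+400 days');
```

2032-07-09

Applying '-245 days' to 2034-02-01: counting 245 days back gives 2033-06-01.
Applying '-727 days' to 2033-06-01: counting 727 days back gives 2031-06-05.
Applying '+400 days' to 2031-06-05: counting 400 days forward gives 2032-07-09.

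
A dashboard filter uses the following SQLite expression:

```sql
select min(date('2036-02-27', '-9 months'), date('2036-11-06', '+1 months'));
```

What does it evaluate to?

2035-05-27

date('2036-02-27', '-9 months') → 2035-05-27.
date('2036-11-06', '+1 months') → 2036-12-06.
Earlier of the two is 2035-05-27.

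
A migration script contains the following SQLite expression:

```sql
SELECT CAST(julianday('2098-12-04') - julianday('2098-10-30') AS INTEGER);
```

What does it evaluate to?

35

1 day remains in October 2098 after the 30th (31 − 30).
November 2098: 30 days.
Then 4 days into December 2098.
Total: 1 + 30 + 4 = 35.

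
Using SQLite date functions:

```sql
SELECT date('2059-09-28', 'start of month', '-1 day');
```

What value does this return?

`start of month` rewinds 2059-09-28 to 2059-09-01.
Going back 1 day from 2059-09-01 reaches 2059-08-31 (last day of August, 31 days).

2059-08-31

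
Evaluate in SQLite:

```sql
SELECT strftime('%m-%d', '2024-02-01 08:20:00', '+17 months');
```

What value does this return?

First apply '+17 months': 2024-02-01 08:20:00 → 2025-07-01 08:20:00.
`%m-%d` extracts the month-day: 07-01.

07-01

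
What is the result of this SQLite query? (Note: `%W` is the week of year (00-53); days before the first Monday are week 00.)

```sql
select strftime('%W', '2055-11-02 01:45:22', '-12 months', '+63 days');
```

First apply '-12 months', '+63 days': 2055-11-02 01:45:22 → 2055-01-04 01:45:22.
2055-01-04 is a Monday. SQLite's %W counts Mondays since the year started; the result is 01.

01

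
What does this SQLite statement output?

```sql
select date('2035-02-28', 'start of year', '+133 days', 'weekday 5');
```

2035-05-18

`start of year` rewinds 2035-02-28 to 2035-01-01.
Applying '+133 days' to 2035-01-01: counting 133 days forward gives 2035-05-14.
`weekday 5` advances to the next Friday; 2035-05-14 is a Monday, so it moves forward to 2035-05-18.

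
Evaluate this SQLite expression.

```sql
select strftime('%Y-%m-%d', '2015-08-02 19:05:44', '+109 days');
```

First apply '+109 days': 2015-08-02 19:05:44 → 2015-11-19 19:05:44.
`%Y-%m-%d` extracts the ISO date: 2015-11-19.

2015-11-19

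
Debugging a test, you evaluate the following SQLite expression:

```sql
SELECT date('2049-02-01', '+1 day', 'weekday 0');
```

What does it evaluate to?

Advancing 1 more day within February lands on 2049-02-02.
`weekday 0` advances to the next Sunday; 2049-02-02 is a Tuesday, so it moves forward to 2049-02-07.

2049-02-07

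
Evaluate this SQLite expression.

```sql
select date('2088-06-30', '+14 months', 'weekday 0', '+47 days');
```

Adding +14 months to 2088-06-30 gives 2089-08-30.
`weekday 0` advances to the next Sunday; 2089-08-30 is a Tuesday, so it moves forward to 2089-09-04.
Applying '+47 days' to 2089-09-04: counting 47 days forward gives 2089-10-21.

2089-10-21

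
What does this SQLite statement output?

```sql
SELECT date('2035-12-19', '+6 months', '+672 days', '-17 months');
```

Adding +6 months to 2035-12-19 gives 2036-06-19.
Applying '+672 days' to 2036-06-19: counting 672 days forward gives 2038-04-22.
Adding -17 months to 2038-04-22 gives 2036-11-22.

2036-11-22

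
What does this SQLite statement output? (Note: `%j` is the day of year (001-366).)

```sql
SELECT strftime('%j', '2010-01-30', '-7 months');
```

First apply '-7 months': 2010-01-30 → 2009-06-30.
Day-of-year for 2009-06-30: days since 2009-01-01 inclusive = 181, zero-padded to 181.

181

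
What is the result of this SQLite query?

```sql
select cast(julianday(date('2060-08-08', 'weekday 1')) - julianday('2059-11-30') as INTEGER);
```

253

`weekday 1` advances to the next Monday; 2060-08-08 is a Sunday, so it moves forward to 2060-08-09.
0 days remain in November 2059 after the 30th (30 − 30).
Full months from December 2059 through July 2060 contribute their day counts.
Then 9 days into August 2060.
Total: 0 + 31 + 31 + 29 + 31 + 30 + 31 + 30 + 31 + 9 = 253.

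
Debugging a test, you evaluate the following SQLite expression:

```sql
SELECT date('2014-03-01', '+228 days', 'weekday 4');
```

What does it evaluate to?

Applying '+228 days' to 2014-03-01: counting 228 days forward gives 2014-10-15.
`weekday 4` advances to the next Thursday; 2014-10-15 is a Wednesday, so it moves forward to 2014-10-16.

2014-10-16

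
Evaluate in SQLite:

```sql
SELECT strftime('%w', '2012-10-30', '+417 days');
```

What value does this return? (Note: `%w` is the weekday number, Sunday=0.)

First apply '+417 days': 2012-10-30 → 2013-12-21.
2013-12-21 is a Saturday; with Sunday=0 that is 6.

6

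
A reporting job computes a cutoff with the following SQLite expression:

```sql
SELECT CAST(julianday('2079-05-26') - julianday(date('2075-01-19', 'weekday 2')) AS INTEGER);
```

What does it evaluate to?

`weekday 2` advances to the next Tuesday; 2075-01-19 is a Saturday, so it moves forward to 2075-01-22.
9 days remain in January 2075 after the 22nd (31 − 22).
Full months from February 2075 through April 2079 contribute their day counts.
Then 26 days into May 2079.
Total: 9 + 28 + 31 + 30 + 31 + 30 + 31 + 31 + 30 + 31 + 30 + 31 + 31 + 29 + 31 + 30 + 31 + 30 + 31 + 31 + 30 + 31 + 30 + 31 + 31 + 28 + 31 + 30 + 31 + 30 + 31 + 31 + 30 + 31 + 30 + 31 + 31 + 28 + 31 + 30 + 31 + 30 + 31 + 31 + 30 + 31 + 30 + 31 + 31 + 28 + 31 + 30 + 26 = 1585.

1585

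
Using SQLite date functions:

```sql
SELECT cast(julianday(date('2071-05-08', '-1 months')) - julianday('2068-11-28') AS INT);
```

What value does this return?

Adding -1 month to 2071-05-08 gives 2071-04-08.
2 days remain in November 2068 after the 28th (30 − 28).
Full months from December 2068 through March 2071 contribute their day counts.
Then 8 days into April 2071.
Total: 2 + 31 + 31 + 28 + 31 + 30 + 31 + 30 + 31 + 31 + 30 + 31 + 30 + 31 + 31 + 28 + 31 + 30 + 31 + 30 + 31 + 31 + 30 + 31 + 30 + 31 + 31 + 28 + 31 + 8 = 861.

861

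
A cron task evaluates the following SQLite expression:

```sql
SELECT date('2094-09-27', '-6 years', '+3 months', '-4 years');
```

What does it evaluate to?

2084-12-27

Adding -6 years to 2094-09-27 gives 2088-09-27.
Adding +3 months to 2088-09-27 gives 2088-12-27.
Adding -4 years to 2088-12-27 gives 2084-12-27.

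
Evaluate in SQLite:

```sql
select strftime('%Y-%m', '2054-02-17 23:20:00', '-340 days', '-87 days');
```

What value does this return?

2052-12

First apply '-340 days', '-87 days': 2054-02-17 23:20:00 → 2052-12-17 23:20:00.
`%Y-%m` extracts the year-month: 2052-12.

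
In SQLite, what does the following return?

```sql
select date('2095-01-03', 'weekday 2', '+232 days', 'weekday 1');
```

`weekday 2` advances to the next Tuesday; 2095-01-03 is a Monday, so it moves forward to 2095-01-04.
Applying '+232 days' to 2095-01-04: counting 232 days forward gives 2095-08-24.
`weekday 1` advances to the next Monday; 2095-08-24 is a Wednesday, so it moves forward to 2095-08-29.

2095-08-29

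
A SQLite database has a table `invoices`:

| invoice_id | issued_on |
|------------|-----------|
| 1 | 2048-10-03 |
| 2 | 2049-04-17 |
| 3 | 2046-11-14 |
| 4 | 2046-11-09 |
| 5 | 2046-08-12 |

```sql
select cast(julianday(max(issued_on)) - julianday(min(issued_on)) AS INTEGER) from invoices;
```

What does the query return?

MIN = 2046-08-12, MAX = 2049-04-17.
19 days remain in August 2046 after the 12th (31 − 12).
Full months from September 2046 through March 2049 contribute their day counts.
Then 17 days into April 2049.
Total: 19 + 30 + 31 + 30 + 31 + 31 + 28 + 31 + 30 + 31 + 30 + 31 + 31 + 30 + 31 + 30 + 31 + 31 + 29 + 31 + 30 + 31 + 30 + 31 + 31 + 30 + 31 + 30 + 31 + 31 + 28 + 31 + 17 = 979.

979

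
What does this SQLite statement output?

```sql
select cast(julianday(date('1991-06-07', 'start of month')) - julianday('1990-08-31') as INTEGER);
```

274

`start of month` rewinds 1991-06-07 to 1991-06-01.
0 days remain in August 1990 after the 31st (31 − 31).
Full months from September 1990 through May 1991 contribute their day counts.
Then 1 day into June 1991.
Total: 0 + 30 + 31 + 30 + 31 + 31 + 28 + 31 + 30 + 31 + 1 = 274.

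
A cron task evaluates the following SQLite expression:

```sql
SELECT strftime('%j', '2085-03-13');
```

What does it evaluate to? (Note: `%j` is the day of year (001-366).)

Day-of-year for 2085-03-13: days since 2085-01-01 inclusive = 72, zero-padded to 072.

072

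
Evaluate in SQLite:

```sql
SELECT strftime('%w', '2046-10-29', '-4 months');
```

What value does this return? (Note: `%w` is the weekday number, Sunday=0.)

5

First apply '-4 months': 2046-10-29 → 2046-06-29.
2046-06-29 is a Friday; with Sunday=0 that is 5.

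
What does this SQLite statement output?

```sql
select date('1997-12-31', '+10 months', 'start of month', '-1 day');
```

1998-09-30

Adding +10 months to 1997-12-31 gives 1998-10-31.
`start of month` rewinds 1998-10-31 to 1998-10-01.
Going back 1 day from 1998-10-01 reaches 1998-09-30 (last day of September, 30 days).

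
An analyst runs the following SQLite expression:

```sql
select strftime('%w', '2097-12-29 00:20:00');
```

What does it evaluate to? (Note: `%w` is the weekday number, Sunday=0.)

0

2097-12-29 is a Sunday; with Sunday=0 that is 0.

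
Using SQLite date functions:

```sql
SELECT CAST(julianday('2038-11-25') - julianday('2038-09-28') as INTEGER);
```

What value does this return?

58

2 days remain in September 2038 after the 28th (30 − 28).
October 2038: 31 days.
Then 25 days into November 2038.
Total: 2 + 31 + 25 = 58.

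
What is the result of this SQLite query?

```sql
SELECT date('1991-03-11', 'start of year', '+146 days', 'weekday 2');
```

`start of year` rewinds 1991-03-11 to 1991-01-01.
Applying '+146 days' to 1991-01-01: counting 146 days forward gives 1991-05-27.
`weekday 2` advances to the next Tuesday; 1991-05-27 is a Monday, so it moves forward to 1991-05-28.

1991-05-28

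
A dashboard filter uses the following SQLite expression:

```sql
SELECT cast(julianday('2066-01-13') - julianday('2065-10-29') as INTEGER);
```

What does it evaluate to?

76

2 days remain in October 2065 after the 29th (31 − 29).
November 2065: 30 days.
December 2065: 31 days.
Then 13 days into January 2066.
Total: 2 + 30 + 31 + 13 = 76.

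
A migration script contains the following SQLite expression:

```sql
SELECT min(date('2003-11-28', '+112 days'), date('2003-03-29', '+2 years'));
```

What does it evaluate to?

date('2003-11-28', '+112 days') → 2004-03-19.
date('2003-03-29', '+2 years') → 2005-03-29.
Earlier of the two is 2004-03-19.

2004-03-19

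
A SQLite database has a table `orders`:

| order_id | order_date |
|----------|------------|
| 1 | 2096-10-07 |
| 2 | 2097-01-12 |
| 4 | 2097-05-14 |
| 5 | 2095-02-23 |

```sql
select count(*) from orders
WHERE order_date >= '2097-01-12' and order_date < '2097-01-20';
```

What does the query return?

Rows in [2097-01-12, 2097-01-20): 2097-01-12 → 1 row.

1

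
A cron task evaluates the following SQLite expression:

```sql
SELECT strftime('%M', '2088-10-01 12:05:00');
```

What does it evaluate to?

`%M` extracts the 2-digit minute: 05.

05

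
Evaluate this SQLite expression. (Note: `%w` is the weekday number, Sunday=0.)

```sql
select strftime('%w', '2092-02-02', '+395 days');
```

2

First apply '+395 days': 2092-02-02 → 2093-03-03.
2093-03-03 is a Tuesday; with Sunday=0 that is 2.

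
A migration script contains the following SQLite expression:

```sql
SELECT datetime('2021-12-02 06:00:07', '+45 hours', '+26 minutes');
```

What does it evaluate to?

+45 hours from 2021-12-02 06:00:07 is 2021-12-04 03:00:07 (crosses midnight).
+26 minutes from 2021-12-04 03:00:07 is 2021-12-04 03:26:07.

2021-12-04 03:26:07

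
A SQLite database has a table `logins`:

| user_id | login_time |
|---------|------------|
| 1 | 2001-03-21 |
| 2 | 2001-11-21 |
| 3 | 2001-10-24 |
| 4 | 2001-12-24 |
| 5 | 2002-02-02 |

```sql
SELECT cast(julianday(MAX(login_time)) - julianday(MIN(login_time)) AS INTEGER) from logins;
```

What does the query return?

318

MIN = 2001-03-21, MAX = 2002-02-02.
10 days remain in March 2001 after the 21st (31 − 21).
Full months from April 2001 through January 2002 contribute their day counts.
Then 2 days into February 2002.
Total: 10 + 30 + 31 + 30 + 31 + 31 + 30 + 31 + 30 + 31 + 31 + 2 = 318.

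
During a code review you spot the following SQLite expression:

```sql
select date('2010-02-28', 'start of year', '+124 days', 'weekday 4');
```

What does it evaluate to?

`start of year` rewinds 2010-02-28 to 2010-01-01.
Applying '+124 days' to 2010-01-01: counting 124 days forward gives 2010-05-05.
`weekday 4` advances to the next Thursday; 2010-05-05 is a Wednesday, so it moves forward to 2010-05-06.

2010-05-06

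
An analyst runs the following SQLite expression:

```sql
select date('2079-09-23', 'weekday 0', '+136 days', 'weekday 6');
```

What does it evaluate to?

`weekday 0` advances to the next Sunday; 2079-09-23 is a Saturday, so it moves forward to 2079-09-24.
Applying '+136 days' to 2079-09-24: counting 136 days forward gives 2080-02-07.
`weekday 6` advances to the next Saturday; 2080-02-07 is a Wednesday, so it moves forward to 2080-02-10.

2080-02-10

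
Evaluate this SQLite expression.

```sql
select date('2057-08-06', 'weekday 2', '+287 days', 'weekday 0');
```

`weekday 2` advances to the next Tuesday; 2057-08-06 is a Monday, so it moves forward to 2057-08-07.
Applying '+287 days' to 2057-08-07: counting 287 days forward gives 2058-05-21.
`weekday 0` advances to the next Sunday; 2058-05-21 is a Tuesday, so it moves forward to 2058-05-26.

2058-05-26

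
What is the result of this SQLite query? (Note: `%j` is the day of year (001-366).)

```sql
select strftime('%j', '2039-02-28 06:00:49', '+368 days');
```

062

First apply '+368 days': 2039-02-28 06:00:49 → 2040-03-02 06:00:49.
Day-of-year for 2040-03-02: days since 2040-01-01 inclusive = 62, zero-padded to 062.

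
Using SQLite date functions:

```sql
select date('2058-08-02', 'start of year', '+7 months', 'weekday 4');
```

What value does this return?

`start of year` rewinds 2058-08-02 to 2058-01-01.
Adding +7 months to 2058-01-01 gives 2058-08-01.
`weekday 4` advances to the next Thursday; 2058-08-01 is already a Thursday, so it stays at 2058-08-01.

2058-08-01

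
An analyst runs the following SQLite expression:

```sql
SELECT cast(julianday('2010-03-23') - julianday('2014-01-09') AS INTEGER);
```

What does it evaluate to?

8 days remain in March 2010 after the 23rd (31 − 23).
Full months from April 2010 through December 2013 contribute their day counts.
Then 9 days into January 2014.
Total: 8 + 30 + 31 + 30 + 31 + 31 + 30 + 31 + 30 + 31 + 31 + 28 + 31 + 30 + 31 + 30 + 31 + 31 + 30 + 31 + 30 + 31 + 31 + 29 + 31 + 30 + 31 + 30 + 31 + 31 + 30 + 31 + 30 + 31 + 31 + 28 + 31 + 30 + 31 + 30 + 31 + 31 + 30 + 31 + 30 + 31 + 9 = 1388.
The subtraction is earlier − later, so the result is −1388 → -1388.

-1388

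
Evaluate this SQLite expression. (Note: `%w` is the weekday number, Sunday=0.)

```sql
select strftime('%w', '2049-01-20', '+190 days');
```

4

First apply '+190 days': 2049-01-20 → 2049-07-29.
2049-07-29 is a Thursday; with Sunday=0 that is 4.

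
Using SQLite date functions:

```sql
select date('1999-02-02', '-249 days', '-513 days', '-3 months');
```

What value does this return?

Applying '-249 days' to 1999-02-02: counting 249 days back gives 1998-05-29.
Applying '-513 days' to 1998-05-29: counting 513 days back gives 1997-01-01.
Adding -3 months to 1997-01-01 gives 1996-10-01.

1996-10-01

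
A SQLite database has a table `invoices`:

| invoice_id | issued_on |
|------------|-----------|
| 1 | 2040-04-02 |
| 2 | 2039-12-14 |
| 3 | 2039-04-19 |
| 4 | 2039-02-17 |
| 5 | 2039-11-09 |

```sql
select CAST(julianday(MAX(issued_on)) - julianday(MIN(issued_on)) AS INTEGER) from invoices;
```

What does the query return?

MIN = 2039-02-17, MAX = 2040-04-02.
11 days remain in February 2039 after the 17th (28 − 17).
Full months from March 2039 through March 2040 contribute their day counts.
Then 2 days into April 2040.
Total: 11 + 31 + 30 + 31 + 30 + 31 + 31 + 30 + 31 + 30 + 31 + 31 + 29 + 31 + 2 = 410.

410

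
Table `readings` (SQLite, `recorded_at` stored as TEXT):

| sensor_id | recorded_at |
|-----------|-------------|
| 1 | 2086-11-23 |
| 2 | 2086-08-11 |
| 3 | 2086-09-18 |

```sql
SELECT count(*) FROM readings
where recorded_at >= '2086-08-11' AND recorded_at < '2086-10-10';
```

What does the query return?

2

Rows in [2086-08-11, 2086-10-10): 2086-08-11, 2086-09-18 → 2 rows.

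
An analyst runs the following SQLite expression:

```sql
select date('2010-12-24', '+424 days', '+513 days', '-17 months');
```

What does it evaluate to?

Applying '+424 days' to 2010-12-24: counting 424 days forward gives 2012-02-21.
Applying '+513 days' to 2012-02-21: counting 513 days forward gives 2013-07-18.
Adding -17 months to 2013-07-18 gives 2012-02-18.

2012-02-18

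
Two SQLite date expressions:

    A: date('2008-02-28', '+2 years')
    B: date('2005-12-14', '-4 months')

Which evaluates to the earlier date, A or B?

B

A = 2010-02-28.
B = 2005-08-14.
B is earlier.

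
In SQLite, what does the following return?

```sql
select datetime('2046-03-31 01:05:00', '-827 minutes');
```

827 minutes = 13h 47m; -827 minutes from 2046-03-31 01:05:00 is 2046-03-30 11:18:00 (crosses midnight).

2046-03-30 11:18:00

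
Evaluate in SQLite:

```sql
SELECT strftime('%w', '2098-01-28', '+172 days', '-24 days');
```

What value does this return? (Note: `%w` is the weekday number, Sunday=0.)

First apply '+172 days', '-24 days': 2098-01-28 → 2098-06-25.
2098-06-25 is a Wednesday; with Sunday=0 that is 3.

3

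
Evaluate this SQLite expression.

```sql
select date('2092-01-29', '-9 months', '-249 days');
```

Adding -9 months to 2092-01-29 gives 2091-04-29.
Applying '-249 days' to 2091-04-29: counting 249 days back gives 2090-08-23.

2090-08-23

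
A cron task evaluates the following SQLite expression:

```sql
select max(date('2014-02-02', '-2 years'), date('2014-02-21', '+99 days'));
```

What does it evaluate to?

date('2014-02-02', '-2 years') → 2012-02-02.
date('2014-02-21', '+99 days') → 2014-05-31.
Later of the two is 2014-05-31.

2014-05-31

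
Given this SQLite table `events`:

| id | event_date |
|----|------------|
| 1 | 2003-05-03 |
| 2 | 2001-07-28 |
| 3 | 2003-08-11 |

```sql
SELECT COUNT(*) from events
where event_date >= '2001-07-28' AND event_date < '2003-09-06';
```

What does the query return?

3

Rows in [2001-07-28, 2003-09-06): 2003-05-03, 2001-07-28, 2003-08-11 → 3 rows.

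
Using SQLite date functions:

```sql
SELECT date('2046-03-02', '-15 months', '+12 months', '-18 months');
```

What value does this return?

2044-06-02

Adding -15 months to 2046-03-02 gives 2044-12-02.
Adding +12 months to 2044-12-02 gives 2045-12-02.
Adding -18 months to 2045-12-02 gives 2044-06-02.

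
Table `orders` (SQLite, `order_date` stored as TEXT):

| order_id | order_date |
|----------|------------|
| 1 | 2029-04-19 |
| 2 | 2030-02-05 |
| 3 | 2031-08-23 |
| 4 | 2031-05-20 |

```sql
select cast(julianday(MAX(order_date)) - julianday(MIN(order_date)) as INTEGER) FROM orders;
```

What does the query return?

MIN = 2029-04-19, MAX = 2031-08-23.
11 days remain in April 2029 after the 19th (30 − 19).
Full months from May 2029 through July 2031 contribute their day counts.
Then 23 days into August 2031.
Total: 11 + 31 + 30 + 31 + 31 + 30 + 31 + 30 + 31 + 31 + 28 + 31 + 30 + 31 + 30 + 31 + 31 + 30 + 31 + 30 + 31 + 31 + 28 + 31 + 30 + 31 + 30 + 31 + 23 = 856.

856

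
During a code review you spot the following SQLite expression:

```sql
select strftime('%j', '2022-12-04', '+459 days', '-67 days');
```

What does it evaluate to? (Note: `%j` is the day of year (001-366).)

First apply '+459 days', '-67 days': 2022-12-04 → 2023-12-31.
Day-of-year for 2023-12-31: days since 2023-01-01 inclusive = 365, zero-padded to 365.

365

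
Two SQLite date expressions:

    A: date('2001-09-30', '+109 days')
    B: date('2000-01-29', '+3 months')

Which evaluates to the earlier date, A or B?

A = 2002-01-17.
B = 2000-04-29.
B is earlier.

B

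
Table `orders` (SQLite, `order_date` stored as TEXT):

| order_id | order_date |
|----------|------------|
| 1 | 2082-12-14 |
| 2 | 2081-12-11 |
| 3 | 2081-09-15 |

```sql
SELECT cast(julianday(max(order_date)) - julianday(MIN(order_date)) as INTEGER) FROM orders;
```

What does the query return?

MIN = 2081-09-15, MAX = 2082-12-14.
15 days remain in September 2081 after the 15th (30 − 15).
Full months from October 2081 through November 2082 contribute their day counts.
Then 14 days into December 2082.
Total: 15 + 31 + 30 + 31 + 31 + 28 + 31 + 30 + 31 + 30 + 31 + 31 + 30 + 31 + 30 + 14 = 455.

455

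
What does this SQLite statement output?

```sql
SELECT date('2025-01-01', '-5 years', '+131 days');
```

2020-05-11

Adding -5 years to 2025-01-01 gives 2020-01-01.
Applying '+131 days' to 2020-01-01: counting 131 days forward gives 2020-05-11.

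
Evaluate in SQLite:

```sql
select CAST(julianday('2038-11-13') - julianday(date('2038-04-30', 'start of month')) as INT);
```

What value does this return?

226

`start of month` rewinds 2038-04-30 to 2038-04-01.
29 days remain in April 2038 after the 1st (30 − 1).
Full months from May 2038 through October 2038 contribute their day counts.
Then 13 days into November 2038.
Total: 29 + 31 + 30 + 31 + 31 + 30 + 31 + 13 = 226.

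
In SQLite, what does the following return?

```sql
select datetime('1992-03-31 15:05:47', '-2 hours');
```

1992-03-31 13:05:47

-2 hours from 1992-03-31 15:05:47 is 1992-03-31 13:05:47.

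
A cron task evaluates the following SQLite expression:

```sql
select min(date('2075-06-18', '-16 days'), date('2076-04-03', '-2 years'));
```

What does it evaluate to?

2074-04-03

date('2075-06-18', '-16 days') → 2075-06-02.
date('2076-04-03', '-2 years') → 2074-04-03.
Earlier of the two is 2074-04-03.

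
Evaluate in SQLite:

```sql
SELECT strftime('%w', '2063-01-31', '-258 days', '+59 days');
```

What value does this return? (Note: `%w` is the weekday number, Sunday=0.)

0

First apply '-258 days', '+59 days': 2063-01-31 → 2062-07-16.
2062-07-16 is a Sunday; with Sunday=0 that is 0.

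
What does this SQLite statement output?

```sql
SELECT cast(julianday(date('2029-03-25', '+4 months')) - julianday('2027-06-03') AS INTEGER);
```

Adding +4 months to 2029-03-25 gives 2029-07-25.
27 days remain in June 2027 after the 3rd (30 − 3).
Full months from July 2027 through June 2029 contribute their day counts.
Then 25 days into July 2029.
Total: 27 + 31 + 31 + 30 + 31 + 30 + 31 + 31 + 29 + 31 + 30 + 31 + 30 + 31 + 31 + 30 + 31 + 30 + 31 + 31 + 28 + 31 + 30 + 31 + 30 + 25 = 783.

783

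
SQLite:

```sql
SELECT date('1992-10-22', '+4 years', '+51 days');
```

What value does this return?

1996-12-12

Adding +4 years to 1992-10-22 gives 1996-10-22.
Applying '+51 days' to 1996-10-22: counting 51 days forward gives 1996-12-12.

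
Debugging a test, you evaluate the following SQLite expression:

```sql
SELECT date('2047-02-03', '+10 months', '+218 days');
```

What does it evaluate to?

2048-07-08

Adding +10 months to 2047-02-03 gives 2047-12-03.
Applying '+218 days' to 2047-12-03: counting 218 days forward gives 2048-07-08.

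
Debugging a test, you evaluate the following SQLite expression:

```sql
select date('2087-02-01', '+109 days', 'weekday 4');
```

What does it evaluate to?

2087-05-22

Applying '+109 days' to 2087-02-01: counting 109 days forward gives 2087-05-21.
`weekday 4` advances to the next Thursday; 2087-05-21 is a Wednesday, so it moves forward to 2087-05-22.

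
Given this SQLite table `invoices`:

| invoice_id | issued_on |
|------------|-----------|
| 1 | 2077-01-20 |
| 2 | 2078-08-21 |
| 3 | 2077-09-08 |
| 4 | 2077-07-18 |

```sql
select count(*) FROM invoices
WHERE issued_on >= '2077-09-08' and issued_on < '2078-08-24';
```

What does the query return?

2

Rows in [2077-09-08, 2078-08-24): 2078-08-21, 2077-09-08 → 2 rows.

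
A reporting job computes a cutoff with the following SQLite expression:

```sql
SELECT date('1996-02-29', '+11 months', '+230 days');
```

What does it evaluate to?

1997-09-16

Adding +11 months to 1996-02-29 gives 1997-01-29.
Applying '+230 days' to 1997-01-29: counting 230 days forward gives 1997-09-16.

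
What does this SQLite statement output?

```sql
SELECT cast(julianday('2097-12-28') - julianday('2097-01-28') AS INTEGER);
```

334

3 days remain in January 2097 after the 28th (31 − 28).
Full months from February 2097 through November 2097 contribute their day counts.
Then 28 days into December 2097.
Total: 3 + 28 + 31 + 30 + 31 + 30 + 31 + 31 + 30 + 31 + 30 + 28 = 334.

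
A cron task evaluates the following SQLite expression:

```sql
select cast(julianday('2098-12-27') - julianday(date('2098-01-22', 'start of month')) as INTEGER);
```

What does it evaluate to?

360

`start of month` rewinds 2098-01-22 to 2098-01-01.
30 days remain in January 2098 after the 1st (31 − 1).
Full months from February 2098 through November 2098 contribute their day counts.
Then 27 days into December 2098.
Total: 30 + 28 + 31 + 30 + 31 + 30 + 31 + 31 + 30 + 31 + 30 + 27 = 360.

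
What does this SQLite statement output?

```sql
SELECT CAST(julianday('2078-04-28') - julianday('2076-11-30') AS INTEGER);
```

0 days remain in November 2076 after the 30th (30 − 30).
Full months from December 2076 through March 2078 contribute their day counts.
Then 28 days into April 2078.
Total: 0 + 31 + 31 + 28 + 31 + 30 + 31 + 30 + 31 + 31 + 30 + 31 + 30 + 31 + 31 + 28 + 31 + 28 = 514.

514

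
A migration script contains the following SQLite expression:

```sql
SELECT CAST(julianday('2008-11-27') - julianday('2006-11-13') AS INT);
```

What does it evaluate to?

745

17 days remain in November 2006 after the 13th (30 − 13).
Full months from December 2006 through October 2008 contribute their day counts.
Then 27 days into November 2008.
Total: 17 + 31 + 31 + 28 + 31 + 30 + 31 + 30 + 31 + 31 + 30 + 31 + 30 + 31 + 31 + 29 + 31 + 30 + 31 + 30 + 31 + 31 + 30 + 31 + 27 = 745.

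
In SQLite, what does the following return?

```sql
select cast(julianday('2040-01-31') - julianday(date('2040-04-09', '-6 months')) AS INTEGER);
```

Adding -6 months to 2040-04-09 gives 2039-10-09.
22 days remain in October 2039 after the 9th (31 − 9).
November 2039: 30 days.
December 2039: 31 days.
Then 31 days into January 2040.
Total: 22 + 30 + 31 + 31 = 114.

114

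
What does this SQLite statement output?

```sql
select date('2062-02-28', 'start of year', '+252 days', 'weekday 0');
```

2062-09-10

`start of year` rewinds 2062-02-28 to 2062-01-01.
Applying '+252 days' to 2062-01-01: counting 252 days forward gives 2062-09-10.
`weekday 0` advances to the next Sunday; 2062-09-10 is already a Sunday, so it stays at 2062-09-10.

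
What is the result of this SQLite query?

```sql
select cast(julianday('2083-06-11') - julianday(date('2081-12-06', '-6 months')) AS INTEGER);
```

735

Adding -6 months to 2081-12-06 gives 2081-06-06.
24 days remain in June 2081 after the 6th (30 − 6).
Full months from July 2081 through May 2083 contribute their day counts.
Then 11 days into June 2083.
Total: 24 + 31 + 31 + 30 + 31 + 30 + 31 + 31 + 28 + 31 + 30 + 31 + 30 + 31 + 31 + 30 + 31 + 30 + 31 + 31 + 28 + 31 + 30 + 31 + 11 = 735.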